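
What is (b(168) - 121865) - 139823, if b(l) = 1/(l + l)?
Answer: -87927167/336 ≈ -2.6169e+5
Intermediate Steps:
b(l) = 1/(2*l)
(b(168) - 121865) - 139823 = ((½)/168 - 121865) - 139823 = ((½)*(1/168) - 121865) - 139823 = (1/336 - 121865) - 139823 = -40946639/336 - 139823 = -87927167/336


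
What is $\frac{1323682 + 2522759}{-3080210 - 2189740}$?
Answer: $- \frac{1282147}{1756650} \approx -0.72988$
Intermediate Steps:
$\frac{1323682 + 2522759}{-3080210 - 2189740} = \frac{3846441}{-5269950} = 3846441 \left(- \frac{1}{5269950}\right) = - \frac{1282147}{1756650}$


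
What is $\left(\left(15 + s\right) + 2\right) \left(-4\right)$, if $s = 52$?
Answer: $-276$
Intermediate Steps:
$\left(\left(15 + s\right) + 2\right) \left(-4\right) = \left(\left(15 + 52\right) + 2\right) \left(-4\right) = \left(67 + 2\right) \left(-4\right) = 69 \left(-4\right) = -276$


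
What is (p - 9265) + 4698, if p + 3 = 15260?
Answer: 10690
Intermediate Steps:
p = 15257 (p = -3 + 15260 = 15257)
(p - 9265) + 4698 = (15257 - 9265) + 4698 = 5992 + 4698 = 10690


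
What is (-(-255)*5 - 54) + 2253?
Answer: 3474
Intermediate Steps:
(-(-255)*5 - 54) + 2253 = (-85*(-15) - 54) + 2253 = (1275 - 54) + 2253 = 1221 + 2253 = 3474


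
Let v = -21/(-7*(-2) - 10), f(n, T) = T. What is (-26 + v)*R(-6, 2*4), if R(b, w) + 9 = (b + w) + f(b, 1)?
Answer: 375/2 ≈ 187.50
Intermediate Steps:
R(b, w) = -8 + b + w (R(b, w) = -9 + ((b + w) + 1) = -9 + (1 + b + w) = -8 + b + w)
v = -21/4 (v = -21/(14 - 10) = -21/4 ≈ -5.2500)
(-26 + v)*R(-6, 2*4) = (-26 - 21/4)*(-8 - 6 + 2*4) = -125*(-8 - 6 + 8)/4 = -125/4*(-6) = 375/2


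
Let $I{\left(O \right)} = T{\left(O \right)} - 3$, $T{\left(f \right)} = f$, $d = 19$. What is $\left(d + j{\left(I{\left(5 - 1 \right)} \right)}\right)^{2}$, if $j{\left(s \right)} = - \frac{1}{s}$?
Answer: $324$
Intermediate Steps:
$I{\left(O \right)} = -3 + O$ ($I{\left(O \right)} = O - 3 = -3 + O$)
$\left(d + j{\left(I{\left(5 - 1 \right)} \right)}\right)^{2} = \left(19 - \frac{1}{-3 + \left(5 - 1\right)}\right)^{2} = \left(19 - \frac{1}{-3 + 4}\right)^{2} = \left(19 - 1^{-1}\right)^{2} = \left(19 - 1\right)^{2} = 18^{2} = 324$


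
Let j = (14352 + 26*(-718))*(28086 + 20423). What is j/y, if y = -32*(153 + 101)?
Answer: 52341211/2032 ≈ 25758.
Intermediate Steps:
y = -8128 (y = -32*254 = -8128)
j = -209364844 (j = (14352 - 18668)*48509 = -4316*48509 = -209364844)
j/y = -209364844/(-8128) = -209364844*(-1/8128) = 52341211/2032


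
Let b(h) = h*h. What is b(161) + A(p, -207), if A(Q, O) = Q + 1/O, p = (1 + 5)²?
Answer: 5373098/207 ≈ 25957.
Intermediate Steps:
p = 36 (p = 6² = 36)
b(h) = h²
b(161) + A(p, -207) = 161² + (36 + 1/(-207)) = 25921 + (36 - 1/207) = 25921 + 7451/207 = 5373098/207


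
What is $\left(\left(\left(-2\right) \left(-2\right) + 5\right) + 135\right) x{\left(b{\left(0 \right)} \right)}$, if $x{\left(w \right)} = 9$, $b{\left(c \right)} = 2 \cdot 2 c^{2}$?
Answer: $1296$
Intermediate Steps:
$b{\left(c \right)} = 4 c^{2}$
$\left(\left(\left(-2\right) \left(-2\right) + 5\right) + 135\right) x{\left(b{\left(0 \right)} \right)} = \left(\left(\left(-2\right) \left(-2\right) + 5\right) + 135\right) 9 = \left(\left(4 + 5\right) + 135\right) 9 = \left(9 + 135\right) 9 = 144 \cdot 9 = 1296$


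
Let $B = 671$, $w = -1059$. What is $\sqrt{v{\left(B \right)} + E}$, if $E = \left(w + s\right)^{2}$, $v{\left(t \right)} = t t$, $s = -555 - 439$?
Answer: $5 \sqrt{186602} \approx 2159.9$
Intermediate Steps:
$s = -994$
$v{\left(t \right)} = t^{2}$
$E = 4214809$ ($E = \left(-1059 - 994\right)^{2} = \left(-2053\right)^{2} = 4214809$)
$\sqrt{v{\left(B \right)} + E} = \sqrt{671^{2} + 4214809} = \sqrt{450241 + 4214809} = \sqrt{4665050} = 5 \sqrt{186602}$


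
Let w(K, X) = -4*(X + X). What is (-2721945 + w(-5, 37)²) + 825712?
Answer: -1808617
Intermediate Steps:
w(K, X) = -8*X
(-2721945 + w(-5, 37)²) + 825712 = (-2721945 + (-8*37)²) + 825712 = (-2721945 + (-296)²) + 825712 = (-2721945 + 87616) + 825712 = -2634329 + 825712 = -1808617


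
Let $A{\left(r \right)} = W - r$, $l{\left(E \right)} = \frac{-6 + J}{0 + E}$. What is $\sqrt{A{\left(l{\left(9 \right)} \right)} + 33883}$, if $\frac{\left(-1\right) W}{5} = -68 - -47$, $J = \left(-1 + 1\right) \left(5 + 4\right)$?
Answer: $\frac{\sqrt{305898}}{3} \approx 184.36$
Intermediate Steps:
$J = 0$ ($J = 0 \cdot 9 = 0$)
$W = 105$ ($W = - 5 \left(-68 - -47\right) = - 5 \left(-68 + 47\right) = \left(-5\right) \left(-21\right) = 105$)
$l{\left(E \right)} = - \frac{6}{E}$ ($l{\left(E \right)} = \frac{-6 + 0}{0 + E} = - \frac{6}{E}$)
$A{\left(r \right)} = 105 - r$
$\sqrt{A{\left(l{\left(9 \right)} \right)} + 33883} = \sqrt{\left(105 - - \frac{6}{9}\right) + 33883} = \sqrt{\left(105 - \left(-6\right) \frac{1}{9}\right) + 33883} = \sqrt{\left(105 - - \frac{2}{3}\right) + 33883} = \sqrt{\left(105 + \frac{2}{3}\right) + 33883} = \sqrt{\frac{317}{3} + 33883} = \sqrt{\frac{101966}{3}} = \frac{\sqrt{305898}}{3}$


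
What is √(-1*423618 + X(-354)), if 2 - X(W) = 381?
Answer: 7*I*√8653 ≈ 651.15*I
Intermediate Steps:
X(W) = -379 (X(W) = 2 - 1*381 = 2 - 381 = -379)
√(-1*423618 + X(-354)) = √(-1*423618 - 379) = √(-423618 - 379) = √(-423997) = 7*I*√8653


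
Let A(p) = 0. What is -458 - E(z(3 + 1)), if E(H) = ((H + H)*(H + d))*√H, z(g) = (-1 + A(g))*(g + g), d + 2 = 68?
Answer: -458 + 1856*I*√2 ≈ -458.0 + 2624.8*I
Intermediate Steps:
d = 66 (d = -2 + 68 = 66)
z(g) = -2*g (z(g) = (-1 + 0)*(g + g) = -2*g)
E(H) = 2*H^(3/2)*(66 + H) (E(H) = ((H + H)*(H + 66))*√H = ((2*H)*(66 + H))*√H = (2*H*(66 + H))*√H = 2*H^(3/2)*(66 + H))
-458 - E(z(3 + 1)) = -458 - 2*(-2*(3 + 1))^(3/2)*(66 - 2*(3 + 1)) = -458 - 2*(-2*4)^(3/2)*(66 - 2*4) = -458 - 2*(-8)^(3/2)*(66 - 8) = -458 - 2*(-16*I*√2)*58 = -458 - (-1856)*I*√2 = -458 + 1856*I*√2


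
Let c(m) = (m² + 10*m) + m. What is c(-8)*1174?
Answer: -28176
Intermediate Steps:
c(m) = m² + 11*m
c(-8)*1174 = -8*(11 - 8)*1174 = -8*3*1174 = -24*1174 = -28176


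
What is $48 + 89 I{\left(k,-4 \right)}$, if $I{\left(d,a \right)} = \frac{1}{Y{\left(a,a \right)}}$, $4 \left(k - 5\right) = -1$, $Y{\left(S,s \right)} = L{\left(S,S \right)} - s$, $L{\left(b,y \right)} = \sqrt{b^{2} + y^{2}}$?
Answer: $\frac{103}{4} + \frac{89 \sqrt{2}}{4} \approx 57.216$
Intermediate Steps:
$Y{\left(S,s \right)} = - s + \sqrt{2} \sqrt{S^{2}}$ ($Y{\left(S,s \right)} = \sqrt{S^{2} + S^{2}} - s = \sqrt{2 S^{2}} - s = \sqrt{2} \sqrt{S^{2}} - s = - s + \sqrt{2} \sqrt{S^{2}}$)
$k = \frac{19}{4}$ ($k = 5 + \frac{1}{4} \left(-1\right) = 5 - \frac{1}{4} = \frac{19}{4} \approx 4.75$)
$I{\left(d,a \right)} = \frac{1}{- a + \sqrt{2} \sqrt{a^{2}}}$
$48 + 89 I{\left(k,-4 \right)} = 48 + 89 \left(- \frac{1}{-4 - \sqrt{2} \sqrt{\left(-4\right)^{2}}}\right) = 48 + 89 \left(- \frac{1}{-4 - \sqrt{2} \sqrt{16}}\right) = 48 + 89 \left(- \frac{1}{-4 - \sqrt{2} \cdot 4}\right) = 48 + 89 \left(- \frac{1}{-4 - 4 \sqrt{2}}\right) = 48 - \frac{89}{-4 - 4 \sqrt{2}}$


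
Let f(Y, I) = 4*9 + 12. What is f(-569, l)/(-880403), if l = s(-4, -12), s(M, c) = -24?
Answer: -48/880403 ≈ -5.4520e-5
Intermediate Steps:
l = -24
f(Y, I) = 48 (f(Y, I) = 36 + 12 = 48)
f(-569, l)/(-880403) = 48/(-880403) = 48*(-1/880403) = -48/880403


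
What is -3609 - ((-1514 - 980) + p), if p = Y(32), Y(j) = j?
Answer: -1147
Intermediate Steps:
p = 32
-3609 - ((-1514 - 980) + p) = -3609 - ((-1514 - 980) + 32) = -3609 - (-2494 + 32) = -3609 - 1*(-2462) = -3609 + 2462 = -1147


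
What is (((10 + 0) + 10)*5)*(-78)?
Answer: -7800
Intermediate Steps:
(((10 + 0) + 10)*5)*(-78) = ((10 + 10)*5)*(-78) = (20*5)*(-78) = 100*(-78) = -7800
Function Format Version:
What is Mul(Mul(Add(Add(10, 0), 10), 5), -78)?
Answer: -7800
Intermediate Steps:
Mul(Mul(Add(Add(10, 0), 10), 5), -78) = Mul(Mul(Add(10, 10), 5), -78) = Mul(Mul(20, 5), -78) = Mul(100, -78) = -7800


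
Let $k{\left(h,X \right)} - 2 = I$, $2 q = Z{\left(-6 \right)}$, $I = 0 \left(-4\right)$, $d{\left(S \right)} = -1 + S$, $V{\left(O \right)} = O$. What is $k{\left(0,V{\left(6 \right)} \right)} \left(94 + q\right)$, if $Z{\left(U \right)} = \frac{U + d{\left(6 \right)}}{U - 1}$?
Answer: $\frac{1317}{7} \approx 188.14$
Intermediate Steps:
$I = 0$
$Z{\left(U \right)} = \frac{5 + U}{-1 + U}$ ($Z{\left(U \right)} = \frac{U + \left(-1 + 6\right)}{U - 1} = \frac{U + 5}{-1 + U} = \frac{5 + U}{-1 + U}$)
$q = \frac{1}{14}$ ($q = \frac{\frac{1}{-1 - 6} \left(5 - 6\right)}{2} = \frac{\frac{1}{-7} \left(-1\right)}{2} = \frac{\left(- \frac{1}{7}\right) \left(-1\right)}{2} = \frac{1}{2} \cdot \frac{1}{7} = \frac{1}{14} \approx 0.071429$)
$k{\left(h,X \right)} = 2$ ($k{\left(h,X \right)} = 2 + 0 = 2$)
$k{\left(0,V{\left(6 \right)} \right)} \left(94 + q\right) = 2 \left(94 + \frac{1}{14}\right) = 2 \cdot \frac{1317}{14} = \frac{1317}{7}$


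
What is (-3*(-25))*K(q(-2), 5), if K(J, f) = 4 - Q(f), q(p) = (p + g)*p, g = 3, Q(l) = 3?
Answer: 75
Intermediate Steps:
q(p) = p*(3 + p) (q(p) = (p + 3)*p = (3 + p)*p = p*(3 + p))
K(J, f) = 1 (K(J, f) = 4 - 1*3 = 4 - 3 = 1)
(-3*(-25))*K(q(-2), 5) = -3*(-25)*1 = 75*1 = 75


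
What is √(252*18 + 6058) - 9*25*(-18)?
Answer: 4050 + √10594 ≈ 4152.9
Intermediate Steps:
√(252*18 + 6058) - 9*25*(-18) = √(4536 + 6058) - 225*(-18) = √10594 + 4050 = 4050 + √10594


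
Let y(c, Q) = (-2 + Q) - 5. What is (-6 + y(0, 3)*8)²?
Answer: 1444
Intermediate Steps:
y(c, Q) = -7 + Q
(-6 + y(0, 3)*8)² = (-6 + (-7 + 3)*8)² = (-6 - 4*8)² = (-6 - 32)² = (-38)² = 1444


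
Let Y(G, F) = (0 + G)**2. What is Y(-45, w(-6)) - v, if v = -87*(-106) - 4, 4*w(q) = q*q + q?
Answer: -7193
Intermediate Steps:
w(q) = q/4 + q**2/4 (w(q) = (q*q + q)/4 = (q**2 + q)/4 = (q + q**2)/4 = q/4 + q**2/4)
Y(G, F) = G**2
v = 9218 (v = 9222 - 4 = 9218)
Y(-45, w(-6)) - v = (-45)**2 - 1*9218 = 2025 - 9218 = -7193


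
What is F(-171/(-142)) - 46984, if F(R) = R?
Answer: -6671557/142 ≈ -46983.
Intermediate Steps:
F(-171/(-142)) - 46984 = -171/(-142) - 46984 = -171*(-1/142) - 46984 = 171/142 - 46984 = -6671557/142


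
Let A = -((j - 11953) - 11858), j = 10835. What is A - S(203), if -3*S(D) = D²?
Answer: 80137/3 ≈ 26712.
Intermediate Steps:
S(D) = -D²/3
A = 12976 (A = -((10835 - 11953) - 11858) = -(-1118 - 11858) = -1*(-12976) = 12976)
A - S(203) = 12976 - (-1)*203²/3 = 12976 - (-1)*41209/3 = 12976 - 1*(-41209/3) = 12976 + 41209/3 = 80137/3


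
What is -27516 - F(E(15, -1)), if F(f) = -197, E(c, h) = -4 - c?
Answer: -27319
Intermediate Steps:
-27516 - F(E(15, -1)) = -27516 - 1*(-197) = -27516 + 197 = -27319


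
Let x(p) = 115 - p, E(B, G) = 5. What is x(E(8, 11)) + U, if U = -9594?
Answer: -9484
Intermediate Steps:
x(E(8, 11)) + U = (115 - 1*5) - 9594 = (115 - 5) - 9594 = 110 - 9594 = -9484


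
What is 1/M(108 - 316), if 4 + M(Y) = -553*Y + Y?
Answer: 1/114812 ≈ 8.7099e-6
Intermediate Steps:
M(Y) = -4 - 552*Y (M(Y) = -4 + (-553*Y + Y) = -4 - 552*Y)
1/M(108 - 316) = 1/(-4 - 552*(108 - 316)) = 1/(-4 - 552*(-208)) = 1/(-4 + 114816) = 1/114812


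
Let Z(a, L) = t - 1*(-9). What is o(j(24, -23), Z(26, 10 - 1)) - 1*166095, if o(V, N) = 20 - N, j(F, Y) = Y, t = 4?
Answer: -166088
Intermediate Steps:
Z(a, L) = 13 (Z(a, L) = 4 - 1*(-9) = 4 + 9 = 13)
o(j(24, -23), Z(26, 10 - 1)) - 1*166095 = (20 - 1*13) - 1*166095 = (20 - 13) - 166095 = 7 - 166095 = -166088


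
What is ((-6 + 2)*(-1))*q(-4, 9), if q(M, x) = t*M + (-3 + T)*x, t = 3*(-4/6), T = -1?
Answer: -112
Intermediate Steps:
t = -2 (t = 3*(-4*1/6) = 3*(-2/3) = -2)
q(M, x) = -4*x - 2*M (q(M, x) = -2*M + (-3 - 1)*x = -2*M - 4*x = -4*x - 2*M)
((-6 + 2)*(-1))*q(-4, 9) = ((-6 + 2)*(-1))*(-4*9 - 2*(-4)) = (-4*(-1))*(-36 + 8) = 4*(-28) = -112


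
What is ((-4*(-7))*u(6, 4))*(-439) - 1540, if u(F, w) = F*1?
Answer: -75292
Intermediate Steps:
u(F, w) = F
((-4*(-7))*u(6, 4))*(-439) - 1540 = (-4*(-7)*6)*(-439) - 1540 = (28*6)*(-439) - 1540 = 168*(-439) - 1540 = -73752 - 1540 = -75292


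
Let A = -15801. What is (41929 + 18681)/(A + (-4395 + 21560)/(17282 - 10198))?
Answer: -14805560/3859211 ≈ -3.8364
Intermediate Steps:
(41929 + 18681)/(A + (-4395 + 21560)/(17282 - 10198)) = (41929 + 18681)/(-15801 + (-4395 + 21560)/(17282 - 10198)) = 60610/(-15801 + 17165/7084) = 60610/(-111917119/7084) = 60610*(-7084/111917119) = -14805560/3859211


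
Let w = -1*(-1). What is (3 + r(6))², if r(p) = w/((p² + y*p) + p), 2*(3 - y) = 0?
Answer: 32761/3600 ≈ 9.1003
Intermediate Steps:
y = 3 (y = 3 - ½*0 = 3 + 0 = 3)
w = 1
r(p) = 1/(p² + 4*p) (r(p) = 1/((p² + 3*p) + p) = 1/(p² + 4*p))
(3 + r(6))² = (3 + 1/(6*(4 + 6)))² = (3 + (⅙)/10)² = (3 + (⅙)*(⅒))² = (3 + 1/60)² = (181/60)² = 32761/3600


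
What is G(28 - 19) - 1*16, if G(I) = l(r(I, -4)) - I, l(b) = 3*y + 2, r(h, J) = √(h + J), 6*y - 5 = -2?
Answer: -43/2 ≈ -21.500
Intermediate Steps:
y = ½ (y = ⅚ + (⅙)*(-2) = ⅚ - ⅓ = ½ ≈ 0.50000)
r(h, J) = √(J + h)
l(b) = 7/2 (l(b) = 3*(½) + 2 = 3/2 + 2 = 7/2)
G(I) = 7/2 - I
G(28 - 19) - 1*16 = (7/2 - (28 - 19)) - 1*16 = (7/2 - 1*9) - 16 = (7/2 - 9) - 16 = -11/2 - 16 = -43/2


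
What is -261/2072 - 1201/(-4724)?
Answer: 313877/2447032 ≈ 0.12827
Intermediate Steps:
-261/2072 - 1201/(-4724) = -261*1/2072 - 1201*(-1/4724) = -261/2072 + 1201/4724 = 313877/2447032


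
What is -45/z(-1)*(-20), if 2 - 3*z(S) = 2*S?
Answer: 675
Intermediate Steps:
z(S) = 2/3 - 2*S/3
-45/z(-1)*(-20) = -45/(2/3 - 2/3*(-1))*(-20) = -45/(2/3 + 2/3)*(-20) = -45/4/3*(-20) = -45*3/4*(-20) = -15*9/4*(-20) = -135/4*(-20) = 675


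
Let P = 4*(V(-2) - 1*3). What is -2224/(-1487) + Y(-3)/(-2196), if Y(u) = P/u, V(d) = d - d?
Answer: 1219489/816363 ≈ 1.4938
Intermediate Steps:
V(d) = 0
P = -12 (P = 4*(0 - 1*3) = 4*(0 - 3) = 4*(-3) = -12)
Y(u) = -12/u
-2224/(-1487) + Y(-3)/(-2196) = -2224/(-1487) - 12/(-3)/(-2196) = -2224*(-1/1487) - 12*(-1/3)*(-1/2196) = 2224/1487 + 4*(-1/2196) = 2224/1487 - 1/549 = 1219489/816363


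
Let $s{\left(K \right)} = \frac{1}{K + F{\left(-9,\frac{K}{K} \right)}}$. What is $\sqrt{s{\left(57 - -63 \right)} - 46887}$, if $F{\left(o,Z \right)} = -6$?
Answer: $\frac{i \sqrt{609343338}}{114} \approx 216.53 i$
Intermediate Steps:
$s{\left(K \right)} = \frac{1}{-6 + K}$ ($s{\left(K \right)} = \frac{1}{K - 6} = \frac{1}{-6 + K}$)
$\sqrt{s{\left(57 - -63 \right)} - 46887} = \sqrt{\frac{1}{-6 + \left(57 - -63\right)} - 46887} = \sqrt{\frac{1}{-6 + \left(57 + 63\right)} - 46887} = \sqrt{\frac{1}{-6 + 120} - 46887} = \sqrt{\frac{1}{114} - 46887} = \sqrt{- \frac{5345117}{114}} = \frac{i \sqrt{609343338}}{114}$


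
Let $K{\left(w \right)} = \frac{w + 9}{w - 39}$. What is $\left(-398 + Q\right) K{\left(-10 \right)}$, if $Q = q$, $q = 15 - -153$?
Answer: $- \frac{230}{49} \approx -4.6939$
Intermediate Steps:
$q = 168$ ($q = 15 + 153 = 168$)
$K{\left(w \right)} = \frac{9 + w}{-39 + w}$
$Q = 168$
$\left(-398 + Q\right) K{\left(-10 \right)} = \left(-398 + 168\right) \frac{9 - 10}{-39 - 10} = - 230 \frac{1}{-49} \left(-1\right) = - 230 \left(\left(- \frac{1}{49}\right) \left(-1\right)\right) = \left(-230\right) \frac{1}{49} = - \frac{230}{49}$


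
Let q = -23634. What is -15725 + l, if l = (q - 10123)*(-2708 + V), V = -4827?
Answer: 254343270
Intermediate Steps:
l = 254358995 (l = (-23634 - 10123)*(-2708 - 4827) = -33757*(-7535) = 254358995)
-15725 + l = -15725 + 254358995 = 254343270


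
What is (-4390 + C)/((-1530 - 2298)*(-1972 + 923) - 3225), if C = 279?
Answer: -4111/4012347 ≈ -0.0010246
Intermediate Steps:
(-4390 + C)/((-1530 - 2298)*(-1972 + 923) - 3225) = (-4390 + 279)/((-1530 - 2298)*(-1972 + 923) - 3225) = -4111/(-3828*(-1049) - 3225) = -4111/(4015572 - 3225) = -4111/4012347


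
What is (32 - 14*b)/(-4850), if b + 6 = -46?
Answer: -76/485 ≈ -0.15670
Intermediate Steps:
b = -52 (b = -6 - 46 = -52)
(32 - 14*b)/(-4850) = (32 - 14*(-52))/(-4850) = (32 + 728)*(-1/4850) = 760*(-1/4850) = -76/485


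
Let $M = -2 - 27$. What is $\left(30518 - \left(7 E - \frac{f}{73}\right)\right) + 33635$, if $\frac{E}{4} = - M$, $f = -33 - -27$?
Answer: $\frac{4623887}{73} \approx 63341.0$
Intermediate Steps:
$M = -29$
$f = -6$ ($f = -33 + 27 = -6$)
$E = 116$ ($E = 4 \left(\left(-1\right) \left(-29\right)\right) = 4 \cdot 29 = 116$)
$\left(30518 - \left(7 E - \frac{f}{73}\right)\right) + 33635 = \left(30518 - \left(812 + \frac{6}{73}\right)\right) + 33635 = \left(30518 - \frac{59282}{73}\right) + 33635 = \frac{2168532}{73} + 33635 = \frac{4623887}{73}$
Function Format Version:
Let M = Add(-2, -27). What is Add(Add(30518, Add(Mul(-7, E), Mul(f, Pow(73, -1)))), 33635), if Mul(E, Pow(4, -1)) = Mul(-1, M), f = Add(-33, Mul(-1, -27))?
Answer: Rational(4623887, 73) ≈ 63341.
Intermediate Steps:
M = -29
f = -6 (f = Add(-33, 27) = -6)
E = 116 (E = Mul(4, Mul(-1, -29)) = Mul(4, 29) = 116)
Add(Add(30518, Add(Mul(-7, E), Mul(f, Pow(73, -1)))), 33635) = Add(Add(30518, Add(Mul(-7, 116), Mul(-6, Pow(73, -1)))), 33635) = Add(Add(30518, Add(-812, Mul(-6, Rational(1, 73)))), 33635) = Add(Add(30518, Add(-812, Rational(-6, 73))), 33635) = Add(Add(30518, Rational(-59282, 73)), 33635) = Add(Rational(2168532, 73), 33635) = Rational(4623887, 73)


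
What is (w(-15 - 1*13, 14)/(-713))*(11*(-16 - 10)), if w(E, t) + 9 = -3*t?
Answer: -14586/713 ≈ -20.457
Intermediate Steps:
w(E, t) = -9 - 3*t
(w(-15 - 1*13, 14)/(-713))*(11*(-16 - 10)) = ((-9 - 3*14)/(-713))*(11*(-16 - 10)) = ((-9 - 42)*(-1/713))*(11*(-26)) = -51*(-1/713)*(-286) = (51/713)*(-286) = -14586/713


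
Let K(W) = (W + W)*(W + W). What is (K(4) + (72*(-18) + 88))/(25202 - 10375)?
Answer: -1144/14827 ≈ -0.077157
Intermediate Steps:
K(W) = 4*W**2 (K(W) = (2*W)*(2*W) = 4*W**2)
(K(4) + (72*(-18) + 88))/(25202 - 10375) = (4*4**2 + (72*(-18) + 88))/(25202 - 10375) = (4*16 + (-1296 + 88))/14827 = (64 - 1208)*(1/14827) = -1144*1/14827 = -1144/14827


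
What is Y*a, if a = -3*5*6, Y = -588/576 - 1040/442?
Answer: 41295/136 ≈ 303.64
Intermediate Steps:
Y = -2753/816 (Y = -588*1/576 - 1040*1/442 = -49/48 - 40/17 = -2753/816 ≈ -3.3738)
a = -90 (a = -15*6 = -1*90 = -90)
Y*a = -2753/816*(-90) = 41295/136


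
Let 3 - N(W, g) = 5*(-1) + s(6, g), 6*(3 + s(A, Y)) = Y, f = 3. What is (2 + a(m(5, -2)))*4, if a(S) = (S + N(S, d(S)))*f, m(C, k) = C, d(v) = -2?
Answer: 204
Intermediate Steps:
s(A, Y) = -3 + Y/6
N(W, g) = 11 - g/6 (N(W, g) = 3 - (5*(-1) + (-3 + g/6)) = 3 - (-5 + (-3 + g/6)) = 3 - (-8 + g/6) = 3 + (8 - g/6) = 11 - g/6)
a(S) = 34 + 3*S (a(S) = (S + (11 - 1/6*(-2)))*3 = (S + (11 + 1/3))*3 = (S + 34/3)*3 = (34/3 + S)*3 = 34 + 3*S)
(2 + a(m(5, -2)))*4 = (2 + (34 + 3*5))*4 = (2 + (34 + 15))*4 = (2 + 49)*4 = 51*4 = 204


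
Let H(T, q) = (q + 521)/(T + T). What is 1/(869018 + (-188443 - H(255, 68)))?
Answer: 510/347092661 ≈ 1.4693e-6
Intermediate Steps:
H(T, q) = (521 + q)/(2*T) (H(T, q) = (521 + q)/((2*T)) = (521 + q)*(1/(2*T)) = (521 + q)/(2*T))
1/(869018 + (-188443 - H(255, 68))) = 1/(869018 + (-188443 - (521 + 68)/(2*255))) = 1/(869018 + (-188443 - 589/(2*255))) = 1/(869018 + (-188443 - 1*589/510)) = 1/(869018 + (-188443 - 589/510)) = 1/(869018 - 96106519/510) = 1/(347092661/510) = 510/347092661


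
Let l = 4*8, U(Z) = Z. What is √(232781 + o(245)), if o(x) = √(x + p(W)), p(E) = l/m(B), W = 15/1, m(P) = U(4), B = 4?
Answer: √(232781 + √253) ≈ 482.49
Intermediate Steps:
l = 32
m(P) = 4
W = 15 (W = 15*1 = 15)
p(E) = 8 (p(E) = 32/4 = 32*(¼) = 8)
o(x) = √(8 + x) (o(x) = √(x + 8) = √(8 + x))
√(232781 + o(245)) = √(232781 + √(8 + 245)) = √(232781 + √253)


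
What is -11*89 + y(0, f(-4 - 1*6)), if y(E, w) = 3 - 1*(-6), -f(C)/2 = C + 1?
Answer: -970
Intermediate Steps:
f(C) = -2 - 2*C (f(C) = -2*(C + 1) = -2*(1 + C) = -2 - 2*C)
y(E, w) = 9 (y(E, w) = 3 + 6 = 9)
-11*89 + y(0, f(-4 - 1*6)) = -11*89 + 9 = -979 + 9 = -970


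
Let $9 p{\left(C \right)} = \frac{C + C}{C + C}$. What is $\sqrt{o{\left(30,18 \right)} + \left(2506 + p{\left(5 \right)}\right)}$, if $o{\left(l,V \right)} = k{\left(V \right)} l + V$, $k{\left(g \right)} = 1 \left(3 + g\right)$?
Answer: $\frac{\sqrt{28387}}{3} \approx 56.161$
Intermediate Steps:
$p{\left(C \right)} = \frac{1}{9}$ ($p{\left(C \right)} = \frac{\left(C + C\right) \frac{1}{C + C}}{9} = \frac{2 C \frac{1}{2 C}}{9} = \frac{1}{9} \cdot 1 = \frac{1}{9}$)
$k{\left(g \right)} = 3 + g$
$o{\left(l,V \right)} = V + l \left(3 + V\right)$ ($o{\left(l,V \right)} = \left(3 + V\right) l + V = l \left(3 + V\right) + V = V + l \left(3 + V\right)$)
$\sqrt{o{\left(30,18 \right)} + \left(2506 + p{\left(5 \right)}\right)} = \sqrt{\left(18 + 30 \left(3 + 18\right)\right) + \left(2506 + \frac{1}{9}\right)} = \sqrt{\left(18 + 30 \cdot 21\right) + \frac{22555}{9}} = \sqrt{\left(18 + 630\right) + \frac{22555}{9}} = \sqrt{648 + \frac{22555}{9}} = \sqrt{\frac{28387}{9}} = \frac{\sqrt{28387}}{3}$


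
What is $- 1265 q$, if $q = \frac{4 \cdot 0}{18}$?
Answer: $0$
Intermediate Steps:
$q = 0$ ($q = 0 \cdot \frac{1}{18} = 0$)
$- 1265 q = \left(-1265\right) 0 = 0$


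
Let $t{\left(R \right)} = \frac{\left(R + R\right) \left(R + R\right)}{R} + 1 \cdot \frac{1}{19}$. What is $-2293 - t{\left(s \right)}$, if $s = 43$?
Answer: $- \frac{46836}{19} \approx -2465.1$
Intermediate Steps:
$t{\left(R \right)} = \frac{1}{19} + 4 R$ ($t{\left(R \right)} = \frac{2 R 2 R}{R} + 1 \cdot \frac{1}{19} = \frac{4 R^{2}}{R} + \frac{1}{19} = 4 R + \frac{1}{19} = \frac{1}{19} + 4 R$)
$-2293 - t{\left(s \right)} = -2293 - \left(\frac{1}{19} + 4 \cdot 43\right) = -2293 - \left(\frac{1}{19} + 172\right) = -2293 - \frac{3269}{19} = - \frac{46836}{19}$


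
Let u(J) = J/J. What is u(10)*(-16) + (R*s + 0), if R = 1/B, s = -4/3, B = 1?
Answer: -52/3 ≈ -17.333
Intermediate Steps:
s = -4/3 (s = -4*⅓ = -4/3 ≈ -1.3333)
R = 1 (R = 1/1 = 1)
u(J) = 1
u(10)*(-16) + (R*s + 0) = 1*(-16) + (1*(-4/3) + 0) = -16 + (-4/3 + 0) = -16 - 4/3 = -52/3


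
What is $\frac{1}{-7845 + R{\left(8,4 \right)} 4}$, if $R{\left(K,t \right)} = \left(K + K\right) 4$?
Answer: $- \frac{1}{7589} \approx -0.00013177$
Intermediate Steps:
$R{\left(K,t \right)} = 8 K$ ($R{\left(K,t \right)} = 2 K 4 = 8 K$)
$\frac{1}{-7845 + R{\left(8,4 \right)} 4} = \frac{1}{-7845 + 8 \cdot 8 \cdot 4} = \frac{1}{-7845 + 64 \cdot 4} = \frac{1}{-7845 + 256} = \frac{1}{-7589} = - \frac{1}{7589}$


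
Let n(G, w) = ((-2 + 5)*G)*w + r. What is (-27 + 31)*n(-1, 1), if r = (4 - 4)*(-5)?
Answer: -12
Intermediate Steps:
r = 0 (r = 0*(-5) = 0)
n(G, w) = 3*G*w (n(G, w) = ((-2 + 5)*G)*w + 0 = (3*G)*w + 0 = 3*G*w + 0 = 3*G*w)
(-27 + 31)*n(-1, 1) = (-27 + 31)*(3*(-1)*1) = 4*(-3) = -12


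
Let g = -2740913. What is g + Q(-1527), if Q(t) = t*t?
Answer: -409184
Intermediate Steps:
Q(t) = t²
g + Q(-1527) = -2740913 + (-1527)² = -2740913 + 2331729 = -409184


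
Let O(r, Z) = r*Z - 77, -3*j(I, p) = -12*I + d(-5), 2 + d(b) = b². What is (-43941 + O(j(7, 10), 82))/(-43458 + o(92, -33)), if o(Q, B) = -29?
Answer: 127052/130461 ≈ 0.97387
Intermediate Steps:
d(b) = -2 + b²
j(I, p) = -23/3 + 4*I (j(I, p) = -(-12*I + (-2 + (-5)²))/3 = -(-12*I + (-2 + 25))/3 = -(-12*I + 23)/3 = -(23 - 12*I)/3 = -23/3 + 4*I)
O(r, Z) = -77 + Z*r (O(r, Z) = Z*r - 77 = -77 + Z*r)
(-43941 + O(j(7, 10), 82))/(-43458 + o(92, -33)) = (-43941 + (-77 + 82*(-23/3 + 4*7)))/(-43458 - 29) = (-43941 + (-77 + 82*(-23/3 + 28)))/(-43487) = (-43941 + (-77 + 82*(61/3)))*(-1/43487) = (-43941 + (-77 + 5002/3))*(-1/43487) = (-43941 + 4771/3)*(-1/43487) = -127052/3*(-1/43487) = 127052/130461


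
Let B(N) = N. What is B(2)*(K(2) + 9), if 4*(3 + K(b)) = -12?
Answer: 6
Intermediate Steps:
K(b) = -6 (K(b) = -3 + (¼)*(-12) = -3 - 3 = -6)
B(2)*(K(2) + 9) = 2*(-6 + 9) = 2*3 = 6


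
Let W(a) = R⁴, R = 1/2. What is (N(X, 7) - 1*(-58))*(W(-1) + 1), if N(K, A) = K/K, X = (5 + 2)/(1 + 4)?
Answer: 1003/16 ≈ 62.688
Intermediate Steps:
R = ½ ≈ 0.50000
X = 7/5 ≈ 1.4000
W(a) = 1/16 (W(a) = (½)⁴ = 1/16)
N(K, A) = 1
(N(X, 7) - 1*(-58))*(W(-1) + 1) = (1 - 1*(-58))*(1/16 + 1) = (1 + 58)*(17/16) = 59*(17/16) = 1003/16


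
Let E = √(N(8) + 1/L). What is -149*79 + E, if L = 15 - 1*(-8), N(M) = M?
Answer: -11771 + √4255/23 ≈ -11768.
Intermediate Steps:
L = 23 (L = 15 + 8 = 23)
E = √4255/23 (E = √(8 + 1/23) = √(185/23) = √4255/23 ≈ 2.8361)
-149*79 + E = -149*79 + √4255/23 = -11771 + √4255/23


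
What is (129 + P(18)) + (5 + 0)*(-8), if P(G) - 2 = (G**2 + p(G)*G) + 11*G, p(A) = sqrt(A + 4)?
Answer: 613 + 18*sqrt(22) ≈ 697.43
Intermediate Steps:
p(A) = sqrt(4 + A)
P(G) = 2 + G**2 + 11*G + G*sqrt(4 + G) (P(G) = 2 + ((G**2 + sqrt(4 + G)*G) + 11*G) = 2 + ((G**2 + G*sqrt(4 + G)) + 11*G) = 2 + (G**2 + 11*G + G*sqrt(4 + G)) = 2 + G**2 + 11*G + G*sqrt(4 + G))
(129 + P(18)) + (5 + 0)*(-8) = (129 + (2 + 18**2 + 11*18 + 18*sqrt(4 + 18))) + (5 + 0)*(-8) = (129 + (2 + 324 + 198 + 18*sqrt(22))) + 5*(-8) = (129 + (524 + 18*sqrt(22))) - 40 = (653 + 18*sqrt(22)) - 40 = 613 + 18*sqrt(22)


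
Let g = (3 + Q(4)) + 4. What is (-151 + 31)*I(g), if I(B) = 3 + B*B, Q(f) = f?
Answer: -14880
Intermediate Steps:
g = 11 (g = (3 + 4) + 4 = 7 + 4 = 11)
I(B) = 3 + B**2
(-151 + 31)*I(g) = (-151 + 31)*(3 + 11**2) = -120*(3 + 121) = -120*124 = -14880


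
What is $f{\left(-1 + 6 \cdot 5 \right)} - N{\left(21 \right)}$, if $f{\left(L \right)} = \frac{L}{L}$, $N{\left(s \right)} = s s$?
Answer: $-440$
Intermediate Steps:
$N{\left(s \right)} = s^{2}$
$f{\left(L \right)} = 1$
$f{\left(-1 + 6 \cdot 5 \right)} - N{\left(21 \right)} = 1 - 21^{2} = 1 - 441 = -440$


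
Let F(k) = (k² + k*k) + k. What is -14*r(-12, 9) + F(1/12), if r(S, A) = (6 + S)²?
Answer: -36281/72 ≈ -503.90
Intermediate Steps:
F(k) = k + 2*k² (F(k) = (k² + k²) + k = 2*k² + k = k + 2*k²)
-14*r(-12, 9) + F(1/12) = -14*(6 - 12)² + (1 + 2/12)/12 = -14*(-6)² + (1 + 2*(1/12))/12 = -14*36 + (1 + ⅙)/12 = -504 + (1/12)*(7/6) = -504 + 7/72 = -36281/72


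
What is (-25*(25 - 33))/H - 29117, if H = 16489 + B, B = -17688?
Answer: -34911483/1199 ≈ -29117.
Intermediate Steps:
H = -1199 (H = 16489 - 17688 = -1199)
(-25*(25 - 33))/H - 29117 = -25*(25 - 33)/(-1199) - 29117 = -25*(-8)*(-1/1199) - 29117 = 200*(-1/1199) - 29117 = -200/1199 - 29117 = -34911483/1199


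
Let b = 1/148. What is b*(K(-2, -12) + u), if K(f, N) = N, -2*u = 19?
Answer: -43/296 ≈ -0.14527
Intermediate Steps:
u = -19/2 (u = -½*19 = -19/2 ≈ -9.5000)
b = 1/148 ≈ 0.0067568
b*(K(-2, -12) + u) = (-12 - 19/2)/148 = (1/148)*(-43/2) = -43/296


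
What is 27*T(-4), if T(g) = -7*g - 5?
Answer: 621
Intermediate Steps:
T(g) = -5 - 7*g
27*T(-4) = 27*(-5 - 7*(-4)) = 27*(-5 + 28) = 27*23 = 621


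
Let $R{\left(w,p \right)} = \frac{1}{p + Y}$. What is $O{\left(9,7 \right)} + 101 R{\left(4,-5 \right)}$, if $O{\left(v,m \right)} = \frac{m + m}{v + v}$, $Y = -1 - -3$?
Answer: $- \frac{296}{9} \approx -32.889$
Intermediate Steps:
$Y = 2$ ($Y = -1 + 3 = 2$)
$R{\left(w,p \right)} = \frac{1}{2 + p}$ ($R{\left(w,p \right)} = \frac{1}{p + 2} = \frac{1}{2 + p}$)
$O{\left(v,m \right)} = \frac{m}{v}$ ($O{\left(v,m \right)} = \frac{2 m}{2 v} = 2 m \frac{1}{2 v} = \frac{m}{v}$)
$O{\left(9,7 \right)} + 101 R{\left(4,-5 \right)} = \frac{7}{9} + \frac{101}{2 - 5} = 7 \cdot \frac{1}{9} + \frac{101}{-3} = \frac{7}{9} + 101 \left(- \frac{1}{3}\right) = \frac{7}{9} - \frac{101}{3} = - \frac{296}{9}$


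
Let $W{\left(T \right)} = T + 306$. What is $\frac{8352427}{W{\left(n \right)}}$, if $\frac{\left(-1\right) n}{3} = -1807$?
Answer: $\frac{363149}{249} \approx 1458.4$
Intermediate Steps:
$n = 5421$ ($n = \left(-3\right) \left(-1807\right) = 5421$)
$W{\left(T \right)} = 306 + T$
$\frac{8352427}{W{\left(n \right)}} = \frac{8352427}{306 + 5421} = \frac{8352427}{5727} = 8352427 \cdot \frac{1}{5727} = \frac{363149}{249}$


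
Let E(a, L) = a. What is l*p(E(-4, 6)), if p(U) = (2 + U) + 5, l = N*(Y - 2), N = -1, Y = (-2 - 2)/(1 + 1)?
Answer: 12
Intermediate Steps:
Y = -2 (Y = -4/2 = -4*1/2 = -2)
l = 4 (l = -(-2 - 2) = -1*(-4) = 4)
p(U) = 7 + U
l*p(E(-4, 6)) = 4*(7 - 4) = 4*3 = 12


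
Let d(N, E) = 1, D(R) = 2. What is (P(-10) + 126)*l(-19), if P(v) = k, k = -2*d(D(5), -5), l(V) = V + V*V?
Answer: 42408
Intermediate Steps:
l(V) = V + V²
k = -2 (k = -2*1 = -2)
P(v) = -2
(P(-10) + 126)*l(-19) = (-2 + 126)*(-19*(1 - 19)) = 124*(-19*(-18)) = 124*342 = 42408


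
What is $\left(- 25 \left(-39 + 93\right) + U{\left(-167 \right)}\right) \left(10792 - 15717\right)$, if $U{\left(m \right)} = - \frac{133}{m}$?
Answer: $\frac{1109686225}{167} \approx 6.6448 \cdot 10^{6}$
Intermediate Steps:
$\left(- 25 \left(-39 + 93\right) + U{\left(-167 \right)}\right) \left(10792 - 15717\right) = \left(- 25 \left(-39 + 93\right) - \frac{133}{-167}\right) \left(10792 - 15717\right) = \left(\left(-25\right) 54 - - \frac{133}{167}\right) \left(-4925\right) = \left(-1350 + \frac{133}{167}\right) \left(-4925\right) = \left(- \frac{225317}{167}\right) \left(-4925\right) = \frac{1109686225}{167}$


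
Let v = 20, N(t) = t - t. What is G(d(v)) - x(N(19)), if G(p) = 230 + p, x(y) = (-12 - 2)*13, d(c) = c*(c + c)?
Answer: 1212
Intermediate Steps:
N(t) = 0
d(c) = 2*c² (d(c) = c*(2*c) = 2*c²)
x(y) = -182 (x(y) = -14*13 = -182)
G(d(v)) - x(N(19)) = (230 + 2*20²) - 1*(-182) = (230 + 2*400) + 182 = (230 + 800) + 182 = 1030 + 182 = 1212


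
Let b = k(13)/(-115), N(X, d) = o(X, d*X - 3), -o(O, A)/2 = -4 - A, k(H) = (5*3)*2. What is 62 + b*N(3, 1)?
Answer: 1378/23 ≈ 59.913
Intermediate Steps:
k(H) = 30 (k(H) = 15*2 = 30)
o(O, A) = 8 + 2*A (o(O, A) = -2*(-4 - A) = 8 + 2*A)
N(X, d) = 2 + 2*X*d (N(X, d) = 8 + 2*(d*X - 3) = 8 + 2*(X*d - 3) = 8 + 2*(-3 + X*d) = 8 + (-6 + 2*X*d) = 2 + 2*X*d)
b = -6/23 (b = 30/(-115) = 30*(-1/115) = -6/23 ≈ -0.26087)
62 + b*N(3, 1) = 62 - 6*(2 + 2*3*1)/23 = 62 - 6*(2 + 6)/23 = 62 - 6/23*8 = 62 - 48/23 = 1378/23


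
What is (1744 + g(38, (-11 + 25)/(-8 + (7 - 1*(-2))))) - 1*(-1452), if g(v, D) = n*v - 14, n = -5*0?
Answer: 3182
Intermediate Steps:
n = 0
g(v, D) = -14 (g(v, D) = 0*v - 14 = 0 - 14 = -14)
(1744 + g(38, (-11 + 25)/(-8 + (7 - 1*(-2))))) - 1*(-1452) = (1744 - 14) - 1*(-1452) = 1730 + 1452 = 3182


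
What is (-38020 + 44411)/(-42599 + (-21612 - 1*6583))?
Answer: -6391/70794 ≈ -0.090276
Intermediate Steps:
(-38020 + 44411)/(-42599 + (-21612 - 1*6583)) = 6391/(-42599 + (-21612 - 6583)) = 6391/(-42599 - 28195) = 6391/(-70794) = 6391*(-1/70794) = -6391/70794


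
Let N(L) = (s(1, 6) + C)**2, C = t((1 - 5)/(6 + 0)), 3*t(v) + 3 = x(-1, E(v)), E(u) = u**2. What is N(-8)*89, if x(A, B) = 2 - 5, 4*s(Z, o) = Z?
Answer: 4361/16 ≈ 272.56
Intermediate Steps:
s(Z, o) = Z/4
x(A, B) = -3
t(v) = -2 (t(v) = -1 + (1/3)*(-3) = -1 - 1 = -2)
C = -2
N(L) = 49/16 (N(L) = ((1/4)*1 - 2)**2 = (1/4 - 2)**2 = (-7/4)**2 = 49/16)
N(-8)*89 = (49/16)*89 = 4361/16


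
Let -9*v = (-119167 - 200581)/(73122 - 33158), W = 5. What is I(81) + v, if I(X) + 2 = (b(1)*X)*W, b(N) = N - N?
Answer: -99901/89919 ≈ -1.1110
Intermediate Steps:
b(N) = 0
v = 79937/89919 (v = -(-119167 - 200581)/(9*(73122 - 33158)) = -(-319748)/(9*39964) = -⅑*(-79937/9991) = 79937/89919 ≈ 0.88899)
I(X) = -2 (I(X) = -2 + (0*X)*5 = -2 + 0*5 = -2 + 0 = -2)
I(81) + v = -2 + 79937/89919 = -99901/89919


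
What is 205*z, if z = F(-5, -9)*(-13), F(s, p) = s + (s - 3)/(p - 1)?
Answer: 11193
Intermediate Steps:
F(s, p) = s + (-3 + s)/(-1 + p)
z = 273/5 (z = ((-3 - 9*(-5))/(-1 - 9))*(-13) = ((-3 + 45)/(-10))*(-13) = -⅒*42*(-13) = -21/5*(-13) = 273/5 ≈ 54.600)
205*z = 205*(273/5) = 11193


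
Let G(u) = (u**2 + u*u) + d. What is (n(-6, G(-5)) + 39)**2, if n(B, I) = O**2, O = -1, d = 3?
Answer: 1600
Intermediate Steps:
G(u) = 3 + 2*u**2 (G(u) = (u**2 + u*u) + 3 = (u**2 + u**2) + 3 = 2*u**2 + 3 = 3 + 2*u**2)
n(B, I) = 1 (n(B, I) = (-1)**2 = 1)
(n(-6, G(-5)) + 39)**2 = (1 + 39)**2 = 40**2 = 1600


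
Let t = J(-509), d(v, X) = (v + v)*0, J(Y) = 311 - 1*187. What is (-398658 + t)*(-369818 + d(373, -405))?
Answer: 147385046812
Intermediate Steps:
J(Y) = 124 (J(Y) = 311 - 187 = 124)
d(v, X) = 0 (d(v, X) = (2*v)*0 = 0)
t = 124
(-398658 + t)*(-369818 + d(373, -405)) = (-398658 + 124)*(-369818 + 0) = -398534*(-369818) = 147385046812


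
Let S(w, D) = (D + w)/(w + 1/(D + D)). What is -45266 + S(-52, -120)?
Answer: -564923666/12481 ≈ -45263.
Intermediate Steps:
S(w, D) = (D + w)/(w + 1/(2*D))
-45266 + S(-52, -120) = -45266 + 2*(-120)*(-120 - 52)/(1 + 2*(-120)*(-52)) = -45266 + 2*(-120)*(-172)/(1 + 12480) = -45266 + 2*(-120)*(-172)/12481 = -45266 + 2*(-120)*(1/12481)*(-172) = -45266 + 41280/12481 = -564923666/12481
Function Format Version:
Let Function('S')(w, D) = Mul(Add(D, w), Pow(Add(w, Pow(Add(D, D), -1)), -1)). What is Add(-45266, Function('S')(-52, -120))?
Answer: Rational(-564923666, 12481) ≈ -45263.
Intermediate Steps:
Function('S')(w, D) = Mul(Pow(Add(w, Mul(Rational(1, 2), Pow(D, -1))), -1), Add(D, w)) (Function('S')(w, D) = Mul(Add(D, w), Pow(Add(w, Pow(Mul(2, D), -1)), -1)) = Mul(Add(D, w), Pow(Add(w, Mul(Rational(1, 2), Pow(D, -1))), -1)) = Mul(Pow(Add(w, Mul(Rational(1, 2), Pow(D, -1))), -1), Add(D, w)))
Add(-45266, Function('S')(-52, -120)) = Add(-45266, Mul(2, -120, Pow(Add(1, Mul(2, -120, -52)), -1), Add(-120, -52))) = Add(-45266, Mul(2, -120, Pow(Add(1, 12480), -1), -172)) = Add(-45266, Mul(2, -120, Pow(12481, -1), -172)) = Add(-45266, Mul(2, -120, Rational(1, 12481), -172)) = Add(-45266, Rational(41280, 12481)) = Rational(-564923666, 12481)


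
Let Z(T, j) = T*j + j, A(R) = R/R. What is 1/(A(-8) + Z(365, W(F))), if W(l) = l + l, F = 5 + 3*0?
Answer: 1/3661 ≈ 0.00027315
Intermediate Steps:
F = 5 (F = 5 + 0 = 5)
A(R) = 1
W(l) = 2*l
Z(T, j) = j + T*j
1/(A(-8) + Z(365, W(F))) = 1/(1 + (2*5)*(1 + 365)) = 1/(1 + 10*366) = 1/(1 + 3660) = 1/3661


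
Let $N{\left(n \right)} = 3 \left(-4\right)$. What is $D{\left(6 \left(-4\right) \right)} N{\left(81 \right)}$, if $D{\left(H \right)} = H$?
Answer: $288$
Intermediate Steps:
$N{\left(n \right)} = -12$
$D{\left(6 \left(-4\right) \right)} N{\left(81 \right)} = 6 \left(-4\right) \left(-12\right) = \left(-24\right) \left(-12\right) = 288$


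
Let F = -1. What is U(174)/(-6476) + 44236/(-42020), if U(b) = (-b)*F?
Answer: -36722977/34015190 ≈ -1.0796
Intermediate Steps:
U(b) = b (U(b) = -b*(-1) = b)
U(174)/(-6476) + 44236/(-42020) = 174/(-6476) + 44236/(-42020) = 174*(-1/6476) + 44236*(-1/42020) = -87/3238 - 11059/10505 = -36722977/34015190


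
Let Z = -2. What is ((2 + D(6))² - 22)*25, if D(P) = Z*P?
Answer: 1950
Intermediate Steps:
D(P) = -2*P
((2 + D(6))² - 22)*25 = ((2 - 2*6)² - 22)*25 = ((2 - 12)² - 22)*25 = ((-10)² - 22)*25 = (100 - 22)*25 = 78*25 = 1950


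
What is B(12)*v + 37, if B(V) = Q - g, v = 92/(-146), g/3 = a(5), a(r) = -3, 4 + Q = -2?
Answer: 2563/73 ≈ 35.110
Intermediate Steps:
Q = -6 (Q = -4 - 2 = -6)
g = -9 (g = 3*(-3) = -9)
v = -46/73 (v = 92*(-1/146) = -46/73 ≈ -0.63014)
B(V) = 3 (B(V) = -6 - 1*(-9) = -6 + 9 = 3)
B(12)*v + 37 = 3*(-46/73) + 37 = -138/73 + 37 = 2563/73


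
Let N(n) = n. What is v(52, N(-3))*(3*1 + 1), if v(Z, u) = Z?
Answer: 208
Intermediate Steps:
v(52, N(-3))*(3*1 + 1) = 52*(3*1 + 1) = 52*(3 + 1) = 52*4 = 208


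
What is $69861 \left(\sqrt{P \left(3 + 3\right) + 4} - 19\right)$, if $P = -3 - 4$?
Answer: $-1327359 + 69861 i \sqrt{38} \approx -1.3274 \cdot 10^{6} + 4.3065 \cdot 10^{5} i$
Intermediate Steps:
$P = -7$ ($P = -3 - 4 = -7$)
$69861 \left(\sqrt{P \left(3 + 3\right) + 4} - 19\right) = 69861 \left(\sqrt{- 7 \left(3 + 3\right) + 4} - 19\right) = 69861 \left(\sqrt{\left(-7\right) 6 + 4} - 19\right) = 69861 \left(\sqrt{-42 + 4} - 19\right) = 69861 \left(\sqrt{-38} - 19\right) = 69861 \left(i \sqrt{38} - 19\right) = 69861 \left(-19 + i \sqrt{38}\right) = -1327359 + 69861 i \sqrt{38}$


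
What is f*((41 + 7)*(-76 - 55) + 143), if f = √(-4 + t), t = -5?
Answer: -18435*I ≈ -18435.0*I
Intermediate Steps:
f = 3*I (f = √(-4 - 5) = √(-9) = 3*I ≈ 3.0*I)
f*((41 + 7)*(-76 - 55) + 143) = (3*I)*((41 + 7)*(-76 - 55) + 143) = (3*I)*(48*(-131) + 143) = (3*I)*(-6288 + 143) = (3*I)*(-6145) = -18435*I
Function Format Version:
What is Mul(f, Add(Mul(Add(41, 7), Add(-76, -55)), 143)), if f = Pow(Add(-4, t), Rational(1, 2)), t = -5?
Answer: Mul(-18435, I) ≈ Mul(-18435., I)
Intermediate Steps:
f = Mul(3, I) (f = Pow(Add(-4, -5), Rational(1, 2)) = Pow(-9, Rational(1, 2)) = Mul(3, I) ≈ Mul(3.0000, I))
Mul(f, Add(Mul(Add(41, 7), Add(-76, -55)), 143)) = Mul(Mul(3, I), Add(Mul(Add(41, 7), Add(-76, -55)), 143)) = Mul(Mul(3, I), Add(Mul(48, -131), 143)) = Mul(Mul(3, I), Add(-6288, 143)) = Mul(Mul(3, I), -6145) = Mul(-18435, I)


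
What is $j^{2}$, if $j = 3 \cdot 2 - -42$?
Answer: $2304$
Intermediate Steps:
$j = 48$ ($j = 6 + 42 = 48$)
$j^{2} = 48^{2} = 2304$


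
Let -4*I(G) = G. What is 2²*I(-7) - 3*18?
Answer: -47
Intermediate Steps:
I(G) = -G/4
2²*I(-7) - 3*18 = 2²*(-¼*(-7)) - 3*18 = 4*(7/4) - 54 = 7 - 54 = -47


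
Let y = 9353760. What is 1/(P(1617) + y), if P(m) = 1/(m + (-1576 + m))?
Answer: 1658/15508534081 ≈ 1.0691e-7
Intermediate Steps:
P(m) = 1/(-1576 + 2*m)
1/(P(1617) + y) = 1/(1/(2*(-788 + 1617)) + 9353760) = 1/((½)/829 + 9353760) = 1/((½)*(1/829) + 9353760) = 1/(1/1658 + 9353760) = 1/(15508534081/1658) = 1658/15508534081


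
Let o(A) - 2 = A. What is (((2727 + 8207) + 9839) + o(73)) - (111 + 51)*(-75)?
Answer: 32998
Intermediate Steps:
o(A) = 2 + A
(((2727 + 8207) + 9839) + o(73)) - (111 + 51)*(-75) = (((2727 + 8207) + 9839) + (2 + 73)) - (111 + 51)*(-75) = ((10934 + 9839) + 75) - 162*(-75) = (20773 + 75) - 1*(-12150) = 20848 + 12150 = 32998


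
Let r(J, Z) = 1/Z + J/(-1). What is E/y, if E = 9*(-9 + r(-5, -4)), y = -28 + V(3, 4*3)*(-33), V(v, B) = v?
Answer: 153/508 ≈ 0.30118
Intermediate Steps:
r(J, Z) = 1/Z - J (r(J, Z) = 1/Z + J*(-1) = 1/Z - J)
y = -127 (y = -28 + 3*(-33) = -28 - 99 = -127)
E = -153/4 (E = 9*(-9 + (1/(-4) - 1*(-5))) = 9*(-9 + (-¼ + 5)) = 9*(-9 + 19/4) = 9*(-17/4) = -153/4 ≈ -38.250)
E/y = -153/4/(-127) = -153/4*(-1/127) = 153/508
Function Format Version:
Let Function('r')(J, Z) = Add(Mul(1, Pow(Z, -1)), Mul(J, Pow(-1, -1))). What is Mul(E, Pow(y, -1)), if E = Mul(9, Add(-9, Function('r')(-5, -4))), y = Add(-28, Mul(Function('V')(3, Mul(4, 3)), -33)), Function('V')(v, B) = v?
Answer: Rational(153, 508) ≈ 0.30118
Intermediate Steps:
Function('r')(J, Z) = Add(Pow(Z, -1), Mul(-1, J)) (Function('r')(J, Z) = Add(Pow(Z, -1), Mul(J, -1)) = Add(Pow(Z, -1), Mul(-1, J)))
y = -127 (y = Add(-28, Mul(3, -33)) = Add(-28, -99) = -127)
E = Rational(-153, 4) (E = Mul(9, Add(-9, Add(Pow(-4, -1), Mul(-1, -5)))) = Mul(9, Add(-9, Add(Rational(-1, 4), 5))) = Mul(9, Add(-9, Rational(19, 4))) = Mul(9, Rational(-17, 4)) = Rational(-153, 4) ≈ -38.250)
Mul(E, Pow(y, -1)) = Mul(Rational(-153, 4), Pow(-127, -1)) = Mul(Rational(-153, 4), Rational(-1, 127)) = Rational(153, 508)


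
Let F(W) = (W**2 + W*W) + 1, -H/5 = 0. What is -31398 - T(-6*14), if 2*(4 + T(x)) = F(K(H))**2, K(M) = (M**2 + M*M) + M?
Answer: -62789/2 ≈ -31395.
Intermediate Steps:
H = 0 (H = -5*0 = 0)
K(M) = M + 2*M**2 (K(M) = (M**2 + M**2) + M = 2*M**2 + M = M + 2*M**2)
F(W) = 1 + 2*W**2 (F(W) = (W**2 + W**2) + 1 = 2*W**2 + 1 = 1 + 2*W**2)
T(x) = -7/2 (T(x) = -4 + (1 + 2*(0*(1 + 2*0))**2)**2/2 = -4 + (1 + 2*(0*(1 + 0))**2)**2/2 = -4 + (1 + 2*(0*1)**2)**2/2 = -4 + (1 + 2*0**2)**2/2 = -4 + (1 + 2*0)**2/2 = -4 + (1 + 0)**2/2 = -4 + (1/2)*1**2 = -4 + (1/2)*1 = -4 + 1/2 = -7/2)
-31398 - T(-6*14) = -31398 - 1*(-7/2) = -31398 + 7/2 = -62789/2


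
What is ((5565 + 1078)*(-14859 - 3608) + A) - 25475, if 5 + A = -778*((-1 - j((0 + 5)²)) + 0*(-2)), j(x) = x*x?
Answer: -122214733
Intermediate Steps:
j(x) = x²
A = 487023 (A = -5 - 778*((-1 - ((0 + 5)²)²) + 0*(-2)) = -5 - 778*((-1 - (5²)²) + 0) = -5 - 778*((-1 - 1*25²) + 0) = -5 - 778*((-1 - 1*625) + 0) = -5 - 778*((-1 - 625) + 0) = -5 - 778*(-626 + 0) = -5 - 778*(-626) = -5 + 487028 = 487023)
((5565 + 1078)*(-14859 - 3608) + A) - 25475 = ((5565 + 1078)*(-14859 - 3608) + 487023) - 25475 = (6643*(-18467) + 487023) - 25475 = (-122676281 + 487023) - 25475 = -122189258 - 25475 = -122214733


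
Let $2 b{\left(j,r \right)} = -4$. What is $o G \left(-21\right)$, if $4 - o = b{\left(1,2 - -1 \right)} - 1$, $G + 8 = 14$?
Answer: $-882$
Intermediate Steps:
$b{\left(j,r \right)} = -2$ ($b{\left(j,r \right)} = \frac{1}{2} \left(-4\right) = -2$)
$G = 6$ ($G = -8 + 14 = 6$)
$o = 7$ ($o = 4 - \left(-2 - 1\right) = 4 - -3 = 4 + 3 = 7$)
$o G \left(-21\right) = 7 \cdot 6 \left(-21\right) = 42 \left(-21\right) = -882$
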